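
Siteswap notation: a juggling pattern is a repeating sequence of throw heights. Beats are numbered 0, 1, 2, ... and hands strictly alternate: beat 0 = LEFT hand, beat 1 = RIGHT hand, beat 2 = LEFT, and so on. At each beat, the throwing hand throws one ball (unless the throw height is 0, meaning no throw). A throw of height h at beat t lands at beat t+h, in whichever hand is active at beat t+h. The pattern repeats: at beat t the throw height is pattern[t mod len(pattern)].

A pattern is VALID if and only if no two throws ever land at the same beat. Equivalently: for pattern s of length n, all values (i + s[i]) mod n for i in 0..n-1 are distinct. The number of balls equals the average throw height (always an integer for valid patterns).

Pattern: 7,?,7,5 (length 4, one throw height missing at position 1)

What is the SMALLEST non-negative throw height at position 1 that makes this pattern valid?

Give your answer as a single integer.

Answer: 1

Derivation:
i=0: (0 + 7) mod 4 = 3
i=1: s[i]=? (unknown)
i=2: (2 + 7) mod 4 = 1
i=3: (3 + 5) mod 4 = 0
Known residues: [0, 1, 3]; need a permutation of 0..3, so missing residue r = 2
Need (1 + s) mod 4 = 2; smallest s = (2 - 1) mod 4 = 1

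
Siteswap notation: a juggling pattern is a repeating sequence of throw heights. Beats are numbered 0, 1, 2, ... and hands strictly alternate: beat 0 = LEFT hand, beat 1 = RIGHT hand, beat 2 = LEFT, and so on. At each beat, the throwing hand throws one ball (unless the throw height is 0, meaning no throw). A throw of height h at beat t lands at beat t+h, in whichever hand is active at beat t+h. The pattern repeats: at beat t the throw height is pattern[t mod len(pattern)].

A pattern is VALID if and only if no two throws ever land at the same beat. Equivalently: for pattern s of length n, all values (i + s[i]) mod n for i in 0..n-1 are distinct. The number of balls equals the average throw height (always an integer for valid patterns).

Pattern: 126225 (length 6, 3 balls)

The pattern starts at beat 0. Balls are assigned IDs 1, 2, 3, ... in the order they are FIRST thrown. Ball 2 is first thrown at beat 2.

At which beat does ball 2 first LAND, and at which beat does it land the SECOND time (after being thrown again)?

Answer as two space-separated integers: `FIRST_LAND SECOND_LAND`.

Answer: 8 14

Derivation:
Beat 0 (L): throw ball1 h=1 -> lands@1:R; in-air after throw: [b1@1:R]
Beat 1 (R): throw ball1 h=2 -> lands@3:R; in-air after throw: [b1@3:R]
Beat 2 (L): throw ball2 h=6 -> lands@8:L; in-air after throw: [b1@3:R b2@8:L]
Beat 3 (R): throw ball1 h=2 -> lands@5:R; in-air after throw: [b1@5:R b2@8:L]
Beat 4 (L): throw ball3 h=2 -> lands@6:L; in-air after throw: [b1@5:R b3@6:L b2@8:L]
Beat 5 (R): throw ball1 h=5 -> lands@10:L; in-air after throw: [b3@6:L b2@8:L b1@10:L]
Beat 6 (L): throw ball3 h=1 -> lands@7:R; in-air after throw: [b3@7:R b2@8:L b1@10:L]
Beat 7 (R): throw ball3 h=2 -> lands@9:R; in-air after throw: [b2@8:L b3@9:R b1@10:L]
Beat 8 (L): throw ball2 h=6 -> lands@14:L; in-air after throw: [b3@9:R b1@10:L b2@14:L]
Beat 9 (R): throw ball3 h=2 -> lands@11:R; in-air after throw: [b1@10:L b3@11:R b2@14:L]
Beat 10 (L): throw ball1 h=2 -> lands@12:L; in-air after throw: [b3@11:R b1@12:L b2@14:L]
Beat 11 (R): throw ball3 h=5 -> lands@16:L; in-air after throw: [b1@12:L b2@14:L b3@16:L]
Beat 12 (L): throw ball1 h=1 -> lands@13:R; in-air after throw: [b1@13:R b2@14:L b3@16:L]
Ball 2: thrown@2 h=6 -> first land @8; rethrown@8 h=6 -> second land @14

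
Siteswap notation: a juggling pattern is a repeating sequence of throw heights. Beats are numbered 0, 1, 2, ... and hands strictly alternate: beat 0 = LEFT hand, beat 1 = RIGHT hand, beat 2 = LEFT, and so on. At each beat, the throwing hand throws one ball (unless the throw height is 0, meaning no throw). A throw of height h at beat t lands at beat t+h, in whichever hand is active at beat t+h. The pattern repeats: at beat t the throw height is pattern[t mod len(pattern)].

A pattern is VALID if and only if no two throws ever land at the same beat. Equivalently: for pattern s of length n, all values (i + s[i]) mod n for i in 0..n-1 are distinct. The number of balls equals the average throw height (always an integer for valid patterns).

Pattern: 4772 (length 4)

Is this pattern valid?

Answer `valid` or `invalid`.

i=0: (i + s[i]) mod n = (0 + 4) mod 4 = 0
i=1: (i + s[i]) mod n = (1 + 7) mod 4 = 0
i=2: (i + s[i]) mod n = (2 + 7) mod 4 = 1
i=3: (i + s[i]) mod n = (3 + 2) mod 4 = 1
Residues: [0, 0, 1, 1], distinct: False

Answer: invalid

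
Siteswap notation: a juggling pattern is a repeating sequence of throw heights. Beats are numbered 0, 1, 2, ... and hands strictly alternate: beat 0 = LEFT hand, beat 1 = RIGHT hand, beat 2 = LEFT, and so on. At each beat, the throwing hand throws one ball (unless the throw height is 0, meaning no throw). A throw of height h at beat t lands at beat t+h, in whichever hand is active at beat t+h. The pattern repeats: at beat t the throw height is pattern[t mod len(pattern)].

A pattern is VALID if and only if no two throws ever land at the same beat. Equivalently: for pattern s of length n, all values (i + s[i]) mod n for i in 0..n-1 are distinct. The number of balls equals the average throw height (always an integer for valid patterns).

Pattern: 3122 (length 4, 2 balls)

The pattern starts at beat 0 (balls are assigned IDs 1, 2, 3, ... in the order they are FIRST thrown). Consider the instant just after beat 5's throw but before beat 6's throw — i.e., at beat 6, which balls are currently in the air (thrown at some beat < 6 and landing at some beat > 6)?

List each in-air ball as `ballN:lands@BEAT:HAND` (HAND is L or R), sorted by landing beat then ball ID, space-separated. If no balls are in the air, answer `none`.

Answer: ball2:lands@7:R

Derivation:
Beat 0 (L): throw ball1 h=3 -> lands@3:R; in-air after throw: [b1@3:R]
Beat 1 (R): throw ball2 h=1 -> lands@2:L; in-air after throw: [b2@2:L b1@3:R]
Beat 2 (L): throw ball2 h=2 -> lands@4:L; in-air after throw: [b1@3:R b2@4:L]
Beat 3 (R): throw ball1 h=2 -> lands@5:R; in-air after throw: [b2@4:L b1@5:R]
Beat 4 (L): throw ball2 h=3 -> lands@7:R; in-air after throw: [b1@5:R b2@7:R]
Beat 5 (R): throw ball1 h=1 -> lands@6:L; in-air after throw: [b1@6:L b2@7:R]
Beat 6 (L): throw ball1 h=2 -> lands@8:L; in-air after throw: [b2@7:R b1@8:L]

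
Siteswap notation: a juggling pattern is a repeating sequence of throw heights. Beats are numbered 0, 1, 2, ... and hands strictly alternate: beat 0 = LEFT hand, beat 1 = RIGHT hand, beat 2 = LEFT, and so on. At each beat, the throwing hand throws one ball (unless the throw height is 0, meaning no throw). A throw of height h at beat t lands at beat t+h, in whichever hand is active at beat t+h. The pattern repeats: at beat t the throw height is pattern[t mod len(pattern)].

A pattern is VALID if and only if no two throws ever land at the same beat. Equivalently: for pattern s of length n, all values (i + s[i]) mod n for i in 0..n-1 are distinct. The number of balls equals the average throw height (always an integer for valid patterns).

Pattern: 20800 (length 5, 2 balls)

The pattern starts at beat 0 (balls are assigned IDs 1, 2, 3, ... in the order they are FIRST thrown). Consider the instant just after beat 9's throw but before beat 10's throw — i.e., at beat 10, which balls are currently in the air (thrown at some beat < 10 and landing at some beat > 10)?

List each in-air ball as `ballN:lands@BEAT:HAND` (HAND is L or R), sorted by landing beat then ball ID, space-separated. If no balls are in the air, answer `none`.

Beat 0 (L): throw ball1 h=2 -> lands@2:L; in-air after throw: [b1@2:L]
Beat 2 (L): throw ball1 h=8 -> lands@10:L; in-air after throw: [b1@10:L]
Beat 5 (R): throw ball2 h=2 -> lands@7:R; in-air after throw: [b2@7:R b1@10:L]
Beat 7 (R): throw ball2 h=8 -> lands@15:R; in-air after throw: [b1@10:L b2@15:R]
Beat 10 (L): throw ball1 h=2 -> lands@12:L; in-air after throw: [b1@12:L b2@15:R]

Answer: ball2:lands@15:R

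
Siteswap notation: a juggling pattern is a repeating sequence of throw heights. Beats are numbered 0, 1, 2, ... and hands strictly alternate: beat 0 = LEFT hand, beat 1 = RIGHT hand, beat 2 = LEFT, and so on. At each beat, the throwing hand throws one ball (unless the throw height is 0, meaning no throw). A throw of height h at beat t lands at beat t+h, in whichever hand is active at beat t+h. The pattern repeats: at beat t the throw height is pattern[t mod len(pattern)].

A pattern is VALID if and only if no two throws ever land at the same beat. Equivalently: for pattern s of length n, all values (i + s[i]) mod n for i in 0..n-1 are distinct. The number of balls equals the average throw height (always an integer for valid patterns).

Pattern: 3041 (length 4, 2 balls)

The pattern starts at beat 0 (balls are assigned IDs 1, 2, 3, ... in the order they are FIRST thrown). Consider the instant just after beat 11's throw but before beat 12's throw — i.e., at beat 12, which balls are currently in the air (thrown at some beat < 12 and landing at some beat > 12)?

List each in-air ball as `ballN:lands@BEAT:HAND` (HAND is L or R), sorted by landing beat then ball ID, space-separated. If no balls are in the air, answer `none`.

Beat 0 (L): throw ball1 h=3 -> lands@3:R; in-air after throw: [b1@3:R]
Beat 2 (L): throw ball2 h=4 -> lands@6:L; in-air after throw: [b1@3:R b2@6:L]
Beat 3 (R): throw ball1 h=1 -> lands@4:L; in-air after throw: [b1@4:L b2@6:L]
Beat 4 (L): throw ball1 h=3 -> lands@7:R; in-air after throw: [b2@6:L b1@7:R]
Beat 6 (L): throw ball2 h=4 -> lands@10:L; in-air after throw: [b1@7:R b2@10:L]
Beat 7 (R): throw ball1 h=1 -> lands@8:L; in-air after throw: [b1@8:L b2@10:L]
Beat 8 (L): throw ball1 h=3 -> lands@11:R; in-air after throw: [b2@10:L b1@11:R]
Beat 10 (L): throw ball2 h=4 -> lands@14:L; in-air after throw: [b1@11:R b2@14:L]
Beat 11 (R): throw ball1 h=1 -> lands@12:L; in-air after throw: [b1@12:L b2@14:L]
Beat 12 (L): throw ball1 h=3 -> lands@15:R; in-air after throw: [b2@14:L b1@15:R]

Answer: ball2:lands@14:L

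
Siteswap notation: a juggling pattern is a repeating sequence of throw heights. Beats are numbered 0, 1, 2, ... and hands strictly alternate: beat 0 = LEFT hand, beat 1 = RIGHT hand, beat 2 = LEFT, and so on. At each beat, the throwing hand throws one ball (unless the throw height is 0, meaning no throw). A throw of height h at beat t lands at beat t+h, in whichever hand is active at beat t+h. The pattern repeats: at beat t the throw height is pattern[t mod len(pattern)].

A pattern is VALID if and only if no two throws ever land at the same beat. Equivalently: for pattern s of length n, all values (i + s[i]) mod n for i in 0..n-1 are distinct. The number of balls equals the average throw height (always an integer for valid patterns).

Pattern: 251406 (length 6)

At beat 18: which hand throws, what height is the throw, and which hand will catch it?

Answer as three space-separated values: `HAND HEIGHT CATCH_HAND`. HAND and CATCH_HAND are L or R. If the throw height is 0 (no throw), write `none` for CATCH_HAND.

Answer: L 2 L

Derivation:
Beat 18: 18 mod 2 = 0, so hand = L
Throw height = pattern[18 mod 6] = pattern[0] = 2
Lands at beat 18+2=20, 20 mod 2 = 0, so catch hand = L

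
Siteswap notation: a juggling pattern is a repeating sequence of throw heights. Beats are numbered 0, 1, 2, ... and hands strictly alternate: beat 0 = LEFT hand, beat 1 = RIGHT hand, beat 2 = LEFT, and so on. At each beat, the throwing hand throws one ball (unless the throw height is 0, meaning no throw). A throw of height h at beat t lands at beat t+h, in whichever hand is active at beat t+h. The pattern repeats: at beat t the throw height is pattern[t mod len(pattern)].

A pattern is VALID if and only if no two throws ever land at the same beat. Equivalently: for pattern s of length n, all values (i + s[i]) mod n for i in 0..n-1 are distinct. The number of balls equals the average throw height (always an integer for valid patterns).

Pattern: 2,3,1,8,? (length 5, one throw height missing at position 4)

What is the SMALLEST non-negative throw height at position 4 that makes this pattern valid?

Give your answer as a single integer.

Answer: 1

Derivation:
i=0: (0 + 2) mod 5 = 2
i=1: (1 + 3) mod 5 = 4
i=2: (2 + 1) mod 5 = 3
i=3: (3 + 8) mod 5 = 1
i=4: s[i]=? (unknown)
Known residues: [1, 2, 3, 4]; need a permutation of 0..4, so missing residue r = 0
Need (4 + s) mod 5 = 0; smallest s = (0 - 4) mod 5 = 1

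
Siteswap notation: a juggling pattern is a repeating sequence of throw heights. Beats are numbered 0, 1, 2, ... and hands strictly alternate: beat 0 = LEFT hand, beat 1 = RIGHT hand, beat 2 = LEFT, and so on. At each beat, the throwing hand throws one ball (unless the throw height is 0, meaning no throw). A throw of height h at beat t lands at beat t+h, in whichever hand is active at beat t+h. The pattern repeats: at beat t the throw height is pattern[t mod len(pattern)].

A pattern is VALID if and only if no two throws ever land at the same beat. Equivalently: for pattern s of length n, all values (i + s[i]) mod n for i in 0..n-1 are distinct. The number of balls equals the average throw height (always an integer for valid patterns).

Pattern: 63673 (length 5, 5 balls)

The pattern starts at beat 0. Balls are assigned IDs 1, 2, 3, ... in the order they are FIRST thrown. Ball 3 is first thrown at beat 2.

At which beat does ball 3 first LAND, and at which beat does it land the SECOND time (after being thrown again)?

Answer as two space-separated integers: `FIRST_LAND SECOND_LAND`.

Answer: 8 15

Derivation:
Beat 0 (L): throw ball1 h=6 -> lands@6:L; in-air after throw: [b1@6:L]
Beat 1 (R): throw ball2 h=3 -> lands@4:L; in-air after throw: [b2@4:L b1@6:L]
Beat 2 (L): throw ball3 h=6 -> lands@8:L; in-air after throw: [b2@4:L b1@6:L b3@8:L]
Beat 3 (R): throw ball4 h=7 -> lands@10:L; in-air after throw: [b2@4:L b1@6:L b3@8:L b4@10:L]
Beat 4 (L): throw ball2 h=3 -> lands@7:R; in-air after throw: [b1@6:L b2@7:R b3@8:L b4@10:L]
Beat 5 (R): throw ball5 h=6 -> lands@11:R; in-air after throw: [b1@6:L b2@7:R b3@8:L b4@10:L b5@11:R]
Beat 6 (L): throw ball1 h=3 -> lands@9:R; in-air after throw: [b2@7:R b3@8:L b1@9:R b4@10:L b5@11:R]
Beat 7 (R): throw ball2 h=6 -> lands@13:R; in-air after throw: [b3@8:L b1@9:R b4@10:L b5@11:R b2@13:R]
Beat 8 (L): throw ball3 h=7 -> lands@15:R; in-air after throw: [b1@9:R b4@10:L b5@11:R b2@13:R b3@15:R]
Beat 9 (R): throw ball1 h=3 -> lands@12:L; in-air after throw: [b4@10:L b5@11:R b1@12:L b2@13:R b3@15:R]
Beat 10 (L): throw ball4 h=6 -> lands@16:L; in-air after throw: [b5@11:R b1@12:L b2@13:R b3@15:R b4@16:L]
Beat 11 (R): throw ball5 h=3 -> lands@14:L; in-air after throw: [b1@12:L b2@13:R b5@14:L b3@15:R b4@16:L]
Beat 12 (L): throw ball1 h=6 -> lands@18:L; in-air after throw: [b2@13:R b5@14:L b3@15:R b4@16:L b1@18:L]
Beat 13 (R): throw ball2 h=7 -> lands@20:L; in-air after throw: [b5@14:L b3@15:R b4@16:L b1@18:L b2@20:L]
Beat 14 (L): throw ball5 h=3 -> lands@17:R; in-air after throw: [b3@15:R b4@16:L b5@17:R b1@18:L b2@20:L]
Ball 3: thrown@2 h=6 -> first land @8; rethrown@8 h=7 -> second land @15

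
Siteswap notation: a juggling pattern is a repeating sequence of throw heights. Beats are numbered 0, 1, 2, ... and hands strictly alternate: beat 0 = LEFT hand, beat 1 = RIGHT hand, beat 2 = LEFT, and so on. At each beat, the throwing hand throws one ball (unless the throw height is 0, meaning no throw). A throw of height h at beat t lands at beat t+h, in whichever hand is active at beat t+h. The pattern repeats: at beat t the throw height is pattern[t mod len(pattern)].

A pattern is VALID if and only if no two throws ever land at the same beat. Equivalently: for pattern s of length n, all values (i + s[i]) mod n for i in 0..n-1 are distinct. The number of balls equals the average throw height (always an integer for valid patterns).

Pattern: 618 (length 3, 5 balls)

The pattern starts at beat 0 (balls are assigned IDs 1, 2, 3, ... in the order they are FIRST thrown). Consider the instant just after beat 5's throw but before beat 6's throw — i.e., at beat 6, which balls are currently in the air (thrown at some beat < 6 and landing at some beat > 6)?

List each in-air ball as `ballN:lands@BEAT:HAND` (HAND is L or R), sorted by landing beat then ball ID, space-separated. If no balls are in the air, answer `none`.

Answer: ball3:lands@9:R ball2:lands@10:L ball4:lands@13:R

Derivation:
Beat 0 (L): throw ball1 h=6 -> lands@6:L; in-air after throw: [b1@6:L]
Beat 1 (R): throw ball2 h=1 -> lands@2:L; in-air after throw: [b2@2:L b1@6:L]
Beat 2 (L): throw ball2 h=8 -> lands@10:L; in-air after throw: [b1@6:L b2@10:L]
Beat 3 (R): throw ball3 h=6 -> lands@9:R; in-air after throw: [b1@6:L b3@9:R b2@10:L]
Beat 4 (L): throw ball4 h=1 -> lands@5:R; in-air after throw: [b4@5:R b1@6:L b3@9:R b2@10:L]
Beat 5 (R): throw ball4 h=8 -> lands@13:R; in-air after throw: [b1@6:L b3@9:R b2@10:L b4@13:R]
Beat 6 (L): throw ball1 h=6 -> lands@12:L; in-air after throw: [b3@9:R b2@10:L b1@12:L b4@13:R]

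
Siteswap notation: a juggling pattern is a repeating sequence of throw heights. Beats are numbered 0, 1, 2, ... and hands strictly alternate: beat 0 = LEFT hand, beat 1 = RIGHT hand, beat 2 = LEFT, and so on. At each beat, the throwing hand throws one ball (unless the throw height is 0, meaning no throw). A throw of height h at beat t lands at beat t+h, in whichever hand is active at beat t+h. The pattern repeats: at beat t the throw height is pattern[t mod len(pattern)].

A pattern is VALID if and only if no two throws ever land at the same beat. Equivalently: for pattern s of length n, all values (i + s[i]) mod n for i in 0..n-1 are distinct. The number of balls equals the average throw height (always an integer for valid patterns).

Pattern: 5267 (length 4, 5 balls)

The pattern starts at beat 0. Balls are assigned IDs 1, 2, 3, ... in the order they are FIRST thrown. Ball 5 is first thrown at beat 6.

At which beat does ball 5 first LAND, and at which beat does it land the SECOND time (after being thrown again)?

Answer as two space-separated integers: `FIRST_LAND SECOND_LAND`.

Beat 0 (L): throw ball1 h=5 -> lands@5:R; in-air after throw: [b1@5:R]
Beat 1 (R): throw ball2 h=2 -> lands@3:R; in-air after throw: [b2@3:R b1@5:R]
Beat 2 (L): throw ball3 h=6 -> lands@8:L; in-air after throw: [b2@3:R b1@5:R b3@8:L]
Beat 3 (R): throw ball2 h=7 -> lands@10:L; in-air after throw: [b1@5:R b3@8:L b2@10:L]
Beat 4 (L): throw ball4 h=5 -> lands@9:R; in-air after throw: [b1@5:R b3@8:L b4@9:R b2@10:L]
Beat 5 (R): throw ball1 h=2 -> lands@7:R; in-air after throw: [b1@7:R b3@8:L b4@9:R b2@10:L]
Beat 6 (L): throw ball5 h=6 -> lands@12:L; in-air after throw: [b1@7:R b3@8:L b4@9:R b2@10:L b5@12:L]
Beat 7 (R): throw ball1 h=7 -> lands@14:L; in-air after throw: [b3@8:L b4@9:R b2@10:L b5@12:L b1@14:L]
Beat 8 (L): throw ball3 h=5 -> lands@13:R; in-air after throw: [b4@9:R b2@10:L b5@12:L b3@13:R b1@14:L]
Beat 9 (R): throw ball4 h=2 -> lands@11:R; in-air after throw: [b2@10:L b4@11:R b5@12:L b3@13:R b1@14:L]
Beat 10 (L): throw ball2 h=6 -> lands@16:L; in-air after throw: [b4@11:R b5@12:L b3@13:R b1@14:L b2@16:L]
Beat 11 (R): throw ball4 h=7 -> lands@18:L; in-air after throw: [b5@12:L b3@13:R b1@14:L b2@16:L b4@18:L]
Beat 12 (L): throw ball5 h=5 -> lands@17:R; in-air after throw: [b3@13:R b1@14:L b2@16:L b5@17:R b4@18:L]
Beat 13 (R): throw ball3 h=2 -> lands@15:R; in-air after throw: [b1@14:L b3@15:R b2@16:L b5@17:R b4@18:L]
Beat 14 (L): throw ball1 h=6 -> lands@20:L; in-air after throw: [b3@15:R b2@16:L b5@17:R b4@18:L b1@20:L]
Beat 15 (R): throw ball3 h=7 -> lands@22:L; in-air after throw: [b2@16:L b5@17:R b4@18:L b1@20:L b3@22:L]
Beat 16 (L): throw ball2 h=5 -> lands@21:R; in-air after throw: [b5@17:R b4@18:L b1@20:L b2@21:R b3@22:L]
Beat 17 (R): throw ball5 h=2 -> lands@19:R; in-air after throw: [b4@18:L b5@19:R b1@20:L b2@21:R b3@22:L]
Ball 5: thrown@6 h=6 -> first land @12; rethrown@12 h=5 -> second land @17

Answer: 12 17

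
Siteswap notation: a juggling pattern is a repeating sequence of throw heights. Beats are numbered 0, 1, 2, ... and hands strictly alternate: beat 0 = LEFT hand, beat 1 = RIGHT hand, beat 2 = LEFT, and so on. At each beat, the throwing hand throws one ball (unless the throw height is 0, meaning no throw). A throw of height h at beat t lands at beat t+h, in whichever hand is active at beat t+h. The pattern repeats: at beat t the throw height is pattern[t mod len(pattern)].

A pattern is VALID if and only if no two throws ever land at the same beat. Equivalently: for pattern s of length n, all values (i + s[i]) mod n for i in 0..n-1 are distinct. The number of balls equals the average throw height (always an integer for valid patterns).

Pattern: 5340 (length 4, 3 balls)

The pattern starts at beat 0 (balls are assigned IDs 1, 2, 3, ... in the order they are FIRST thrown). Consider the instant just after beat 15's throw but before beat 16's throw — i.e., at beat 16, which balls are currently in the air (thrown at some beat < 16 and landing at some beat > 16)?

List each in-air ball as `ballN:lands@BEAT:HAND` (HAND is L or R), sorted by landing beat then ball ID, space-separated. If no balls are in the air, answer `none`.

Beat 0 (L): throw ball1 h=5 -> lands@5:R; in-air after throw: [b1@5:R]
Beat 1 (R): throw ball2 h=3 -> lands@4:L; in-air after throw: [b2@4:L b1@5:R]
Beat 2 (L): throw ball3 h=4 -> lands@6:L; in-air after throw: [b2@4:L b1@5:R b3@6:L]
Beat 4 (L): throw ball2 h=5 -> lands@9:R; in-air after throw: [b1@5:R b3@6:L b2@9:R]
Beat 5 (R): throw ball1 h=3 -> lands@8:L; in-air after throw: [b3@6:L b1@8:L b2@9:R]
Beat 6 (L): throw ball3 h=4 -> lands@10:L; in-air after throw: [b1@8:L b2@9:R b3@10:L]
Beat 8 (L): throw ball1 h=5 -> lands@13:R; in-air after throw: [b2@9:R b3@10:L b1@13:R]
Beat 9 (R): throw ball2 h=3 -> lands@12:L; in-air after throw: [b3@10:L b2@12:L b1@13:R]
Beat 10 (L): throw ball3 h=4 -> lands@14:L; in-air after throw: [b2@12:L b1@13:R b3@14:L]
Beat 12 (L): throw ball2 h=5 -> lands@17:R; in-air after throw: [b1@13:R b3@14:L b2@17:R]
Beat 13 (R): throw ball1 h=3 -> lands@16:L; in-air after throw: [b3@14:L b1@16:L b2@17:R]
Beat 14 (L): throw ball3 h=4 -> lands@18:L; in-air after throw: [b1@16:L b2@17:R b3@18:L]
Beat 16 (L): throw ball1 h=5 -> lands@21:R; in-air after throw: [b2@17:R b3@18:L b1@21:R]

Answer: ball2:lands@17:R ball3:lands@18:L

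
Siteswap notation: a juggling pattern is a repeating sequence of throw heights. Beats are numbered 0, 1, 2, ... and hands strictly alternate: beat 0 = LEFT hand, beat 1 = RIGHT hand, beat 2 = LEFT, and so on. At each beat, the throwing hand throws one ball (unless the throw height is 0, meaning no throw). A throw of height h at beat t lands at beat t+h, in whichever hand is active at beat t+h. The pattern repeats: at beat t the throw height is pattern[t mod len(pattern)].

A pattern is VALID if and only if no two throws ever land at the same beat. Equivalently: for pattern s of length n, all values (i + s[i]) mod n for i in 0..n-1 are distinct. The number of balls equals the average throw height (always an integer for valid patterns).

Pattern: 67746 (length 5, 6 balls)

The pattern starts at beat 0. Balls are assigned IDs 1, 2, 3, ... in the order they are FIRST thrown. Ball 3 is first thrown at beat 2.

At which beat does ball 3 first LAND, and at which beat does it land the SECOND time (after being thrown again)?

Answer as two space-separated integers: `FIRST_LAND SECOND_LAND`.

Beat 0 (L): throw ball1 h=6 -> lands@6:L; in-air after throw: [b1@6:L]
Beat 1 (R): throw ball2 h=7 -> lands@8:L; in-air after throw: [b1@6:L b2@8:L]
Beat 2 (L): throw ball3 h=7 -> lands@9:R; in-air after throw: [b1@6:L b2@8:L b3@9:R]
Beat 3 (R): throw ball4 h=4 -> lands@7:R; in-air after throw: [b1@6:L b4@7:R b2@8:L b3@9:R]
Beat 4 (L): throw ball5 h=6 -> lands@10:L; in-air after throw: [b1@6:L b4@7:R b2@8:L b3@9:R b5@10:L]
Beat 5 (R): throw ball6 h=6 -> lands@11:R; in-air after throw: [b1@6:L b4@7:R b2@8:L b3@9:R b5@10:L b6@11:R]
Beat 6 (L): throw ball1 h=7 -> lands@13:R; in-air after throw: [b4@7:R b2@8:L b3@9:R b5@10:L b6@11:R b1@13:R]
Beat 7 (R): throw ball4 h=7 -> lands@14:L; in-air after throw: [b2@8:L b3@9:R b5@10:L b6@11:R b1@13:R b4@14:L]
Beat 8 (L): throw ball2 h=4 -> lands@12:L; in-air after throw: [b3@9:R b5@10:L b6@11:R b2@12:L b1@13:R b4@14:L]
Beat 9 (R): throw ball3 h=6 -> lands@15:R; in-air after throw: [b5@10:L b6@11:R b2@12:L b1@13:R b4@14:L b3@15:R]
Beat 10 (L): throw ball5 h=6 -> lands@16:L; in-air after throw: [b6@11:R b2@12:L b1@13:R b4@14:L b3@15:R b5@16:L]
Beat 11 (R): throw ball6 h=7 -> lands@18:L; in-air after throw: [b2@12:L b1@13:R b4@14:L b3@15:R b5@16:L b6@18:L]
Beat 12 (L): throw ball2 h=7 -> lands@19:R; in-air after throw: [b1@13:R b4@14:L b3@15:R b5@16:L b6@18:L b2@19:R]
Beat 13 (R): throw ball1 h=4 -> lands@17:R; in-air after throw: [b4@14:L b3@15:R b5@16:L b1@17:R b6@18:L b2@19:R]
Beat 14 (L): throw ball4 h=6 -> lands@20:L; in-air after throw: [b3@15:R b5@16:L b1@17:R b6@18:L b2@19:R b4@20:L]
Beat 15 (R): throw ball3 h=6 -> lands@21:R; in-air after throw: [b5@16:L b1@17:R b6@18:L b2@19:R b4@20:L b3@21:R]
Ball 3: thrown@2 h=7 -> first land @9; rethrown@9 h=6 -> second land @15

Answer: 9 15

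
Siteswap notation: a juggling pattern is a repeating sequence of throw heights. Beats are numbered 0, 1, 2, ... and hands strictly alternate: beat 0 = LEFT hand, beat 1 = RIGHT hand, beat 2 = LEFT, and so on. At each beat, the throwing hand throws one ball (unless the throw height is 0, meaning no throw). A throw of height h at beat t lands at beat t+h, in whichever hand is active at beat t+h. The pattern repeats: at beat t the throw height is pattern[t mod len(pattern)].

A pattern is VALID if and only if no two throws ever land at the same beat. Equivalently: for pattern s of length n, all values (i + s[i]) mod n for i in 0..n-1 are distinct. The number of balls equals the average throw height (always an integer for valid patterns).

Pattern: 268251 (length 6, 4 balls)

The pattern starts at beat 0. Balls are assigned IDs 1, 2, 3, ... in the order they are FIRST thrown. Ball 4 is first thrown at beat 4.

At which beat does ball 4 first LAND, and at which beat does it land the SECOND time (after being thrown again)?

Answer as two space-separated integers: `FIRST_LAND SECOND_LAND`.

Beat 0 (L): throw ball1 h=2 -> lands@2:L; in-air after throw: [b1@2:L]
Beat 1 (R): throw ball2 h=6 -> lands@7:R; in-air after throw: [b1@2:L b2@7:R]
Beat 2 (L): throw ball1 h=8 -> lands@10:L; in-air after throw: [b2@7:R b1@10:L]
Beat 3 (R): throw ball3 h=2 -> lands@5:R; in-air after throw: [b3@5:R b2@7:R b1@10:L]
Beat 4 (L): throw ball4 h=5 -> lands@9:R; in-air after throw: [b3@5:R b2@7:R b4@9:R b1@10:L]
Beat 5 (R): throw ball3 h=1 -> lands@6:L; in-air after throw: [b3@6:L b2@7:R b4@9:R b1@10:L]
Beat 6 (L): throw ball3 h=2 -> lands@8:L; in-air after throw: [b2@7:R b3@8:L b4@9:R b1@10:L]
Beat 7 (R): throw ball2 h=6 -> lands@13:R; in-air after throw: [b3@8:L b4@9:R b1@10:L b2@13:R]
Beat 8 (L): throw ball3 h=8 -> lands@16:L; in-air after throw: [b4@9:R b1@10:L b2@13:R b3@16:L]
Beat 9 (R): throw ball4 h=2 -> lands@11:R; in-air after throw: [b1@10:L b4@11:R b2@13:R b3@16:L]
Beat 10 (L): throw ball1 h=5 -> lands@15:R; in-air after throw: [b4@11:R b2@13:R b1@15:R b3@16:L]
Beat 11 (R): throw ball4 h=1 -> lands@12:L; in-air after throw: [b4@12:L b2@13:R b1@15:R b3@16:L]
Ball 4: thrown@4 h=5 -> first land @9; rethrown@9 h=2 -> second land @11

Answer: 9 11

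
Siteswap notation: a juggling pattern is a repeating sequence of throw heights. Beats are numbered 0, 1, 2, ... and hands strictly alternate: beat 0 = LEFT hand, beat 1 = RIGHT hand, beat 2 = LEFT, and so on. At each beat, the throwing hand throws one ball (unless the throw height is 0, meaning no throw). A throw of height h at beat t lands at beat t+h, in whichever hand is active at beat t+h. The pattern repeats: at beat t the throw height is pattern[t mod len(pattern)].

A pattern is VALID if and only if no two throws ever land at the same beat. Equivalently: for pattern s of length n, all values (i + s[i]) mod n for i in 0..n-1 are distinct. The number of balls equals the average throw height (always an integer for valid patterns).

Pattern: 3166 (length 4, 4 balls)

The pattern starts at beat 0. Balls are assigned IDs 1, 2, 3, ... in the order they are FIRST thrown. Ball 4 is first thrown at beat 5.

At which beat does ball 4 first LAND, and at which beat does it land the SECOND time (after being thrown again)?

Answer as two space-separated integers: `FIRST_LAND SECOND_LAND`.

Beat 0 (L): throw ball1 h=3 -> lands@3:R; in-air after throw: [b1@3:R]
Beat 1 (R): throw ball2 h=1 -> lands@2:L; in-air after throw: [b2@2:L b1@3:R]
Beat 2 (L): throw ball2 h=6 -> lands@8:L; in-air after throw: [b1@3:R b2@8:L]
Beat 3 (R): throw ball1 h=6 -> lands@9:R; in-air after throw: [b2@8:L b1@9:R]
Beat 4 (L): throw ball3 h=3 -> lands@7:R; in-air after throw: [b3@7:R b2@8:L b1@9:R]
Beat 5 (R): throw ball4 h=1 -> lands@6:L; in-air after throw: [b4@6:L b3@7:R b2@8:L b1@9:R]
Beat 6 (L): throw ball4 h=6 -> lands@12:L; in-air after throw: [b3@7:R b2@8:L b1@9:R b4@12:L]
Beat 7 (R): throw ball3 h=6 -> lands@13:R; in-air after throw: [b2@8:L b1@9:R b4@12:L b3@13:R]
Beat 8 (L): throw ball2 h=3 -> lands@11:R; in-air after throw: [b1@9:R b2@11:R b4@12:L b3@13:R]
Beat 9 (R): throw ball1 h=1 -> lands@10:L; in-air after throw: [b1@10:L b2@11:R b4@12:L b3@13:R]
Beat 10 (L): throw ball1 h=6 -> lands@16:L; in-air after throw: [b2@11:R b4@12:L b3@13:R b1@16:L]
Beat 11 (R): throw ball2 h=6 -> lands@17:R; in-air after throw: [b4@12:L b3@13:R b1@16:L b2@17:R]
Beat 12 (L): throw ball4 h=3 -> lands@15:R; in-air after throw: [b3@13:R b4@15:R b1@16:L b2@17:R]
Ball 4: thrown@5 h=1 -> first land @6; rethrown@6 h=6 -> second land @12

Answer: 6 12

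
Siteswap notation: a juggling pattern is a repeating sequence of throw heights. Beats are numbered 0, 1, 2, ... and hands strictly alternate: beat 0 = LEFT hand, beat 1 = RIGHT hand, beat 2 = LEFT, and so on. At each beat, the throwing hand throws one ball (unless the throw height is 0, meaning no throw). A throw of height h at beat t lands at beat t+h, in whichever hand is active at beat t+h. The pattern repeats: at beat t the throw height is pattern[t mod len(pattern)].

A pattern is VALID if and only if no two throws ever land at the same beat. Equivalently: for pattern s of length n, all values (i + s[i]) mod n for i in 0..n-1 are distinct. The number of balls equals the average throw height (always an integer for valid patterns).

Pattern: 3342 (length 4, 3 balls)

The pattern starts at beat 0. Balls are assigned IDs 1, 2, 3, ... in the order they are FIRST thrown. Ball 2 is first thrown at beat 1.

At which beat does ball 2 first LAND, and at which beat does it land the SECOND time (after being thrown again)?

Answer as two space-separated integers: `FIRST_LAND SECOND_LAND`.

Beat 0 (L): throw ball1 h=3 -> lands@3:R; in-air after throw: [b1@3:R]
Beat 1 (R): throw ball2 h=3 -> lands@4:L; in-air after throw: [b1@3:R b2@4:L]
Beat 2 (L): throw ball3 h=4 -> lands@6:L; in-air after throw: [b1@3:R b2@4:L b3@6:L]
Beat 3 (R): throw ball1 h=2 -> lands@5:R; in-air after throw: [b2@4:L b1@5:R b3@6:L]
Beat 4 (L): throw ball2 h=3 -> lands@7:R; in-air after throw: [b1@5:R b3@6:L b2@7:R]
Beat 5 (R): throw ball1 h=3 -> lands@8:L; in-air after throw: [b3@6:L b2@7:R b1@8:L]
Beat 6 (L): throw ball3 h=4 -> lands@10:L; in-air after throw: [b2@7:R b1@8:L b3@10:L]
Beat 7 (R): throw ball2 h=2 -> lands@9:R; in-air after throw: [b1@8:L b2@9:R b3@10:L]
Ball 2: thrown@1 h=3 -> first land @4; rethrown@4 h=3 -> second land @7

Answer: 4 7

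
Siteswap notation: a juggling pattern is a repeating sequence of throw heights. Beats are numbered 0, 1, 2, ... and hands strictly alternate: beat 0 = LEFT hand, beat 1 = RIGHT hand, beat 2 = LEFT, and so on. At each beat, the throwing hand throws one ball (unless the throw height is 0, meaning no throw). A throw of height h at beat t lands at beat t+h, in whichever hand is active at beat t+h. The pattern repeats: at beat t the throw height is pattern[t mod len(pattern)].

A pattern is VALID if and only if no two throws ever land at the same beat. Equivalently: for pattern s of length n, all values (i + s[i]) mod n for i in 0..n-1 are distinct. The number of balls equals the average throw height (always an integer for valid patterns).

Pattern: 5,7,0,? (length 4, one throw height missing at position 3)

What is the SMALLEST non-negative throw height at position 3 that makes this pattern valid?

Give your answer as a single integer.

Answer: 0

Derivation:
i=0: (0 + 5) mod 4 = 1
i=1: (1 + 7) mod 4 = 0
i=2: (2 + 0) mod 4 = 2
i=3: s[i]=? (unknown)
Known residues: [0, 1, 2]; need a permutation of 0..3, so missing residue r = 3
Need (3 + s) mod 4 = 3; smallest s = (3 - 3) mod 4 = 0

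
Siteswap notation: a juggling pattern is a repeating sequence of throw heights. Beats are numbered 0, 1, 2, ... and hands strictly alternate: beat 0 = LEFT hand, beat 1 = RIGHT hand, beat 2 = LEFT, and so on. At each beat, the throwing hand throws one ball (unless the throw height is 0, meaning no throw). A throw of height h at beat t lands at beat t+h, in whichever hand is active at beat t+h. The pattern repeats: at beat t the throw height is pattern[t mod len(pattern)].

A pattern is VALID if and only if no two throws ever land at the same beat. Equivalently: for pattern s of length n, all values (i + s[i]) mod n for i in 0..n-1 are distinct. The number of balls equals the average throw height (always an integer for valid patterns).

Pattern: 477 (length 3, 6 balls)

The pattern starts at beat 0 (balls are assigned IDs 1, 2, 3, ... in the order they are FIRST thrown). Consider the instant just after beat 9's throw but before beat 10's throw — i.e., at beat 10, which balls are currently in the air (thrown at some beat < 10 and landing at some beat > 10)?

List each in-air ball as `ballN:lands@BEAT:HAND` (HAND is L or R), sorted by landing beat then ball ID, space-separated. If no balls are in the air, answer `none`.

Answer: ball1:lands@11:R ball5:lands@12:L ball3:lands@13:R ball4:lands@14:L ball2:lands@15:R

Derivation:
Beat 0 (L): throw ball1 h=4 -> lands@4:L; in-air after throw: [b1@4:L]
Beat 1 (R): throw ball2 h=7 -> lands@8:L; in-air after throw: [b1@4:L b2@8:L]
Beat 2 (L): throw ball3 h=7 -> lands@9:R; in-air after throw: [b1@4:L b2@8:L b3@9:R]
Beat 3 (R): throw ball4 h=4 -> lands@7:R; in-air after throw: [b1@4:L b4@7:R b2@8:L b3@9:R]
Beat 4 (L): throw ball1 h=7 -> lands@11:R; in-air after throw: [b4@7:R b2@8:L b3@9:R b1@11:R]
Beat 5 (R): throw ball5 h=7 -> lands@12:L; in-air after throw: [b4@7:R b2@8:L b3@9:R b1@11:R b5@12:L]
Beat 6 (L): throw ball6 h=4 -> lands@10:L; in-air after throw: [b4@7:R b2@8:L b3@9:R b6@10:L b1@11:R b5@12:L]
Beat 7 (R): throw ball4 h=7 -> lands@14:L; in-air after throw: [b2@8:L b3@9:R b6@10:L b1@11:R b5@12:L b4@14:L]
Beat 8 (L): throw ball2 h=7 -> lands@15:R; in-air after throw: [b3@9:R b6@10:L b1@11:R b5@12:L b4@14:L b2@15:R]
Beat 9 (R): throw ball3 h=4 -> lands@13:R; in-air after throw: [b6@10:L b1@11:R b5@12:L b3@13:R b4@14:L b2@15:R]
Beat 10 (L): throw ball6 h=7 -> lands@17:R; in-air after throw: [b1@11:R b5@12:L b3@13:R b4@14:L b2@15:R b6@17:R]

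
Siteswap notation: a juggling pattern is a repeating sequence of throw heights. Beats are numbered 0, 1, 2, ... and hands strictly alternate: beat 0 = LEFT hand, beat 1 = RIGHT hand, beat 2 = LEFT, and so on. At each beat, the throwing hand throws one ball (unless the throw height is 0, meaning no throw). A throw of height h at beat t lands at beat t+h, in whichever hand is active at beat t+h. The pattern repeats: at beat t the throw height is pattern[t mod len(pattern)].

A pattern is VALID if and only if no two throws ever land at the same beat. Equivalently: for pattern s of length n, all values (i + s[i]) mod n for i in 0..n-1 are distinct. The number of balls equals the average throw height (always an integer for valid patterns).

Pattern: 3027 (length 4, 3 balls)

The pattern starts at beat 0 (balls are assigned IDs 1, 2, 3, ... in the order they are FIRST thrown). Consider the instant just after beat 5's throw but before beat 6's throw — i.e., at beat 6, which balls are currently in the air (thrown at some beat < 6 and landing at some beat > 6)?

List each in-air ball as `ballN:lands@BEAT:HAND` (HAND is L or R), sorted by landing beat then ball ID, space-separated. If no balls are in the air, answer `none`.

Answer: ball2:lands@7:R ball1:lands@10:L

Derivation:
Beat 0 (L): throw ball1 h=3 -> lands@3:R; in-air after throw: [b1@3:R]
Beat 2 (L): throw ball2 h=2 -> lands@4:L; in-air after throw: [b1@3:R b2@4:L]
Beat 3 (R): throw ball1 h=7 -> lands@10:L; in-air after throw: [b2@4:L b1@10:L]
Beat 4 (L): throw ball2 h=3 -> lands@7:R; in-air after throw: [b2@7:R b1@10:L]
Beat 6 (L): throw ball3 h=2 -> lands@8:L; in-air after throw: [b2@7:R b3@8:L b1@10:L]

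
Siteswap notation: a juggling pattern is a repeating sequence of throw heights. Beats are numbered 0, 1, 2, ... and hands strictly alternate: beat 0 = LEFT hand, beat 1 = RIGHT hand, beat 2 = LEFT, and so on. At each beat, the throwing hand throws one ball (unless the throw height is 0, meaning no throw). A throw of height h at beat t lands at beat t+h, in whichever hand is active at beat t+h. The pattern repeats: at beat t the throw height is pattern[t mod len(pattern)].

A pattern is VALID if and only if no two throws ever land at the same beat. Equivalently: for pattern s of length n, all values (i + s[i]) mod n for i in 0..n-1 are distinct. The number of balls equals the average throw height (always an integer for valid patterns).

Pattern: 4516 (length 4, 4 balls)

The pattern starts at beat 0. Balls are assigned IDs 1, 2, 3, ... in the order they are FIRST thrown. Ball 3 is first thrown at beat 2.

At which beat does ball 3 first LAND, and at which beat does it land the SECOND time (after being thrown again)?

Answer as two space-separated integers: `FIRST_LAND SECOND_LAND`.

Answer: 3 9

Derivation:
Beat 0 (L): throw ball1 h=4 -> lands@4:L; in-air after throw: [b1@4:L]
Beat 1 (R): throw ball2 h=5 -> lands@6:L; in-air after throw: [b1@4:L b2@6:L]
Beat 2 (L): throw ball3 h=1 -> lands@3:R; in-air after throw: [b3@3:R b1@4:L b2@6:L]
Beat 3 (R): throw ball3 h=6 -> lands@9:R; in-air after throw: [b1@4:L b2@6:L b3@9:R]
Beat 4 (L): throw ball1 h=4 -> lands@8:L; in-air after throw: [b2@6:L b1@8:L b3@9:R]
Beat 5 (R): throw ball4 h=5 -> lands@10:L; in-air after throw: [b2@6:L b1@8:L b3@9:R b4@10:L]
Beat 6 (L): throw ball2 h=1 -> lands@7:R; in-air after throw: [b2@7:R b1@8:L b3@9:R b4@10:L]
Beat 7 (R): throw ball2 h=6 -> lands@13:R; in-air after throw: [b1@8:L b3@9:R b4@10:L b2@13:R]
Beat 8 (L): throw ball1 h=4 -> lands@12:L; in-air after throw: [b3@9:R b4@10:L b1@12:L b2@13:R]
Beat 9 (R): throw ball3 h=5 -> lands@14:L; in-air after throw: [b4@10:L b1@12:L b2@13:R b3@14:L]
Ball 3: thrown@2 h=1 -> first land @3; rethrown@3 h=6 -> second land @9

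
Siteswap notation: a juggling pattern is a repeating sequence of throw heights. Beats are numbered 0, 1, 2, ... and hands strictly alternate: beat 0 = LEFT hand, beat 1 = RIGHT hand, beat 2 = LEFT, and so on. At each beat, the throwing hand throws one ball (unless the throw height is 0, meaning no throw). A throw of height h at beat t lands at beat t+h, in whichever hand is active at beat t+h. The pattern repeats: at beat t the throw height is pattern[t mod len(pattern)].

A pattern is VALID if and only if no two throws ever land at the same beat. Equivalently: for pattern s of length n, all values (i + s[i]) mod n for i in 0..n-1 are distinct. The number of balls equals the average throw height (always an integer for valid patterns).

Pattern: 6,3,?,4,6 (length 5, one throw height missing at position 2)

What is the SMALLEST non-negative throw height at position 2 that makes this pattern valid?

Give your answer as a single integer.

i=0: (0 + 6) mod 5 = 1
i=1: (1 + 3) mod 5 = 4
i=2: s[i]=? (unknown)
i=3: (3 + 4) mod 5 = 2
i=4: (4 + 6) mod 5 = 0
Known residues: [0, 1, 2, 4]; need a permutation of 0..4, so missing residue r = 3
Need (2 + s) mod 5 = 3; smallest s = (3 - 2) mod 5 = 1

Answer: 1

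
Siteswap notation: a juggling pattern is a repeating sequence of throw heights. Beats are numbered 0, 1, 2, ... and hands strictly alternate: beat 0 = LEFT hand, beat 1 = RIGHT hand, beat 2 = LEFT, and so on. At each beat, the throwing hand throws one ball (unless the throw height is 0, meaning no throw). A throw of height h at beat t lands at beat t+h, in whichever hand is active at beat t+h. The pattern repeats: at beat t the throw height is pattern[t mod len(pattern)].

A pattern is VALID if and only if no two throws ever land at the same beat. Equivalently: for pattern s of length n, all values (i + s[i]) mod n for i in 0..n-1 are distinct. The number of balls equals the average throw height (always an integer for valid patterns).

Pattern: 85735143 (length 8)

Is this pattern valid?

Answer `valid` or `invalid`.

i=0: (i + s[i]) mod n = (0 + 8) mod 8 = 0
i=1: (i + s[i]) mod n = (1 + 5) mod 8 = 6
i=2: (i + s[i]) mod n = (2 + 7) mod 8 = 1
i=3: (i + s[i]) mod n = (3 + 3) mod 8 = 6
i=4: (i + s[i]) mod n = (4 + 5) mod 8 = 1
i=5: (i + s[i]) mod n = (5 + 1) mod 8 = 6
i=6: (i + s[i]) mod n = (6 + 4) mod 8 = 2
i=7: (i + s[i]) mod n = (7 + 3) mod 8 = 2
Residues: [0, 6, 1, 6, 1, 6, 2, 2], distinct: False

Answer: invalid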